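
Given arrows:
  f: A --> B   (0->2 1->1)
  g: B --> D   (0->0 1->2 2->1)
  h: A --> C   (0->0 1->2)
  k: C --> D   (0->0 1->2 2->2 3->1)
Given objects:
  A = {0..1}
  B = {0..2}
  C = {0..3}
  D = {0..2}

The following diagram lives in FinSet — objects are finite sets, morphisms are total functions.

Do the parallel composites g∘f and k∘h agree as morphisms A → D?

Along f;g (path 1):
  0 f-->2 g-->1
  1 f-->1 g-->2
  result₁ = (0->1 1->2)
Along h;k (path 2):
  0 h-->0 k-->0
  1 h-->2 k-->2
  result₂ = (0->0 1->2)
Equal? differ; not commutative

Answer: DOES NOT COMMUTE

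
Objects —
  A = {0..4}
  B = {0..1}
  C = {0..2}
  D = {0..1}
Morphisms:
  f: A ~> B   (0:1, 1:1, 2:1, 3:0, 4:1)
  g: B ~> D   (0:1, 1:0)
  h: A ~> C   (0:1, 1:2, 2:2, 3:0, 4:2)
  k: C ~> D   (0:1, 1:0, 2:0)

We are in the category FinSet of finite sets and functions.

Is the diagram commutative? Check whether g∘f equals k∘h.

Path 1 = f;g:
  0 f~>1 g~>0
  1 f~>1 g~>0
  2 f~>1 g~>0
  3 f~>0 g~>1
  4 f~>1 g~>0
  ⟦path⟧₁ = (0:0, 1:0, 2:0, 3:1, 4:0)
Path 2 = h;k:
  0 h~>1 k~>0
  1 h~>2 k~>0
  2 h~>2 k~>0
  3 h~>0 k~>1
  4 h~>2 k~>0
  ⟦path⟧₂ = (0:0, 1:0, 2:0, 3:1, 4:0)
Equal? equal; square commutes

Answer: COMMUTES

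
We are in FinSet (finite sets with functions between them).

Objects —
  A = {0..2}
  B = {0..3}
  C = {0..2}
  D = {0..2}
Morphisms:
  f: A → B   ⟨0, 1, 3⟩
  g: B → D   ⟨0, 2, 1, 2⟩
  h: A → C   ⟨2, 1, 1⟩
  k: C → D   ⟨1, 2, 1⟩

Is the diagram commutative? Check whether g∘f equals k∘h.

Answer: DOES NOT COMMUTE

Work:
Along f;g (path 1):
  0 f→0 g→0
  1 f→1 g→2
  2 f→3 g→2
  composite₁ = ⟨0, 2, 2⟩
Along h;k (path 2):
  0 h→2 k→1
  1 h→1 k→2
  2 h→1 k→2
  composite₂ = ⟨1, 2, 2⟩
Equal? NO — does not commute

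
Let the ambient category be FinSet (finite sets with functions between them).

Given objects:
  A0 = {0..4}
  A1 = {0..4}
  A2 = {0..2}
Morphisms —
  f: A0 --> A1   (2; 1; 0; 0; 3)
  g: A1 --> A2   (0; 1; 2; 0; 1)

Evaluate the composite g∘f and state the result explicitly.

Answer: (2; 1; 0; 0; 0)

Derivation:
  0 f-->2 g-->2
  1 f-->1 g-->1
  2 f-->0 g-->0
  3 f-->0 g-->0
  4 f-->3 g-->0
result: (2; 1; 0; 0; 0)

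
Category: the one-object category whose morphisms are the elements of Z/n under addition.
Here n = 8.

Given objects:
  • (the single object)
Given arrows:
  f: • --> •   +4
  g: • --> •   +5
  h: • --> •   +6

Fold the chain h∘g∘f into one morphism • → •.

Answer: +7

Derivation:
  0 +4≡4 +5≡1 +6≡7  (mod 8)
⟦path⟧: +7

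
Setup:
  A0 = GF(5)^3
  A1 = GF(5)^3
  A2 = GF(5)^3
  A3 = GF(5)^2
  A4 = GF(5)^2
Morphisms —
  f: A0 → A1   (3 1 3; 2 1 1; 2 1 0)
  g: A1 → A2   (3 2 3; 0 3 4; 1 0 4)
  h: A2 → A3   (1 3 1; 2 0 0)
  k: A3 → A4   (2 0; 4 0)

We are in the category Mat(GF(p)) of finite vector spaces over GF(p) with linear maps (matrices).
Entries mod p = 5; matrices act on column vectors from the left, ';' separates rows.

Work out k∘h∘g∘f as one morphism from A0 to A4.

Answer: (4 3 1; 3 1 2)

Derivation:
  e0=⟨1,0,0⟩ f→⟨3,2,2⟩ g→⟨4,4,1⟩ h→⟨2,3⟩ k→⟨4,3⟩
  e1=⟨0,1,0⟩ f→⟨1,1,1⟩ g→⟨3,2,0⟩ h→⟨4,1⟩ k→⟨3,1⟩
  e2=⟨0,0,1⟩ f→⟨3,1,0⟩ g→⟨1,3,3⟩ h→⟨3,2⟩ k→⟨1,2⟩
composite: (4 3 1; 3 1 2)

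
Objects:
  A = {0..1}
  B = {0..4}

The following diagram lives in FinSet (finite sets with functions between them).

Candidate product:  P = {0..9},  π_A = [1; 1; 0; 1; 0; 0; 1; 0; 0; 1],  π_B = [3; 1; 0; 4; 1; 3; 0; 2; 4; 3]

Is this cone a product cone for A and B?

Answer: NOT A VALID PRODUCT — duplicate pair at indices 9,0

Derivation:
|A|·|B| = 2·5 = 10;  |P| = 10
Check the pairing map k ↦ (π_A(k), π_B(k)):
  0 -> (1,3)
  1 -> (1,1)
  2 -> (0,0)
  3 -> (1,4)
  4 -> (0,1)
  5 -> (0,3)
  6 -> (1,0)
  7 -> (0,2)
  8 -> (0,4)
  9 -> (1,3)  ✗ repeats pair of k=0
distinct pairs in image: 9 / 10 needed
  → (1,3) hit at k=0 and k=9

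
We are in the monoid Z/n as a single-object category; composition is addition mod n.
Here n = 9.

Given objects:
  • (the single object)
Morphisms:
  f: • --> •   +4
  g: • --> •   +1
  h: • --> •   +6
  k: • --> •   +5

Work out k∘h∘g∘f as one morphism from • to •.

  0 +4≡4 +1≡5 +6≡2 +5≡7  (mod 9)
composite: +7

Answer: +7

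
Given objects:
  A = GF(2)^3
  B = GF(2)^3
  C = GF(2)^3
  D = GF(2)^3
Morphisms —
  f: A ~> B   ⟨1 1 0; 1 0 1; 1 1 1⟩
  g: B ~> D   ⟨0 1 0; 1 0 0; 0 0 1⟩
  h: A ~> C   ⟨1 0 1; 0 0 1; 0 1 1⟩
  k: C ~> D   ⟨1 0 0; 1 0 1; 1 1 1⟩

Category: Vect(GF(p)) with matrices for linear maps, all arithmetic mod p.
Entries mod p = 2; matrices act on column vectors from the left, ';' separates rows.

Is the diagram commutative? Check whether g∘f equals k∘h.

Answer: COMMUTES

Derivation:
Path 1 = f;g:
  e0=[1,0,0] f~>[1,1,1] g~>[1,1,1]
  e1=[0,1,0] f~>[1,0,1] g~>[0,1,1]
  e2=[0,0,1] f~>[0,1,1] g~>[1,0,1]
  result₁ = ⟨1 0 1; 1 1 0; 1 1 1⟩
Path 2 = h;k:
  e0=[1,0,0] h~>[1,0,0] k~>[1,1,1]
  e1=[0,1,0] h~>[0,0,1] k~>[0,1,1]
  e2=[0,0,1] h~>[1,1,1] k~>[1,0,1]
  result₂ = ⟨1 0 1; 1 1 0; 1 1 1⟩
Equal? same morphism ✓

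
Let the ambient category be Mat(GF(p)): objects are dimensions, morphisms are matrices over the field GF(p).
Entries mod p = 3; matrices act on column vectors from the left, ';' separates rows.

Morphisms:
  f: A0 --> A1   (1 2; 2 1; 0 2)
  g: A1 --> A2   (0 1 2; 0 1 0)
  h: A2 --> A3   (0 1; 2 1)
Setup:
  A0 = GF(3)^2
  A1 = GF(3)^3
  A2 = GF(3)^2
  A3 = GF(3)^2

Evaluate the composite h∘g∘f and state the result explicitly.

  e0=[1,0] f-->[1,2,0] g-->[2,2] h-->[2,0]
  e1=[0,1] f-->[2,1,2] g-->[2,1] h-->[1,2]
composite: (2 1; 0 2)

Answer: (2 1; 0 2)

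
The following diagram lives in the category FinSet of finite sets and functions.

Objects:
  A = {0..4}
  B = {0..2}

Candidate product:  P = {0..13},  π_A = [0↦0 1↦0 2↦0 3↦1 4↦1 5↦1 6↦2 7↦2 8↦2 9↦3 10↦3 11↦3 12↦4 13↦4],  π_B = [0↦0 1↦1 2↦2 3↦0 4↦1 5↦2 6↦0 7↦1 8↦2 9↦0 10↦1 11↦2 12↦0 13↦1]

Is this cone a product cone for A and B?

|A|·|B| = 5·3 = 15;  |P| = 14
  → cardinalities differ; no bijection possible.

Answer: NOT A VALID PRODUCT — |P|=14 ≠ |A|·|B|=15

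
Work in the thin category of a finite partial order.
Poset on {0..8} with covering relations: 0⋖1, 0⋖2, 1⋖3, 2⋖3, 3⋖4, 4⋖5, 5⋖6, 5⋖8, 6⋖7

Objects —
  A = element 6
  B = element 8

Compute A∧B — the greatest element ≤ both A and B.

Lower bounds of A=6 and B=8: {0,1,2,3,4,5}
  0 <= 5
  1 <= 5
  2 <= 5
  3 <= 5
  4 <= 5
  5 <= 5
glb = 5

Answer: A∧B = 5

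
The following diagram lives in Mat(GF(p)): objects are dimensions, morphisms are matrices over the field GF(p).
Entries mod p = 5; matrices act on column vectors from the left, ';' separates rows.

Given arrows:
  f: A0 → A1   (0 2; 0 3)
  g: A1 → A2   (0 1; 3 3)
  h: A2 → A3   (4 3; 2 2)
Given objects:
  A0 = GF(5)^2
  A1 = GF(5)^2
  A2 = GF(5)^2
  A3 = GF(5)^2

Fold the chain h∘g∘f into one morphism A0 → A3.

Answer: (0 2; 0 1)

Trace:
  e0=⟨1,0⟩ f→⟨0,0⟩ g→⟨0,0⟩ h→⟨0,0⟩
  e1=⟨0,1⟩ f→⟨2,3⟩ g→⟨3,0⟩ h→⟨2,1⟩
composite: (0 2; 0 1)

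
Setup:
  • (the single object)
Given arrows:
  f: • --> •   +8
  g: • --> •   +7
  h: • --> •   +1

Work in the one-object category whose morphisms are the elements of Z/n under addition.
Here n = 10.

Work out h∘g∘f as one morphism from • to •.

Answer: +6

Trace:
  0 +8≡8 +7≡5 +1≡6  (mod 10)
composite: +6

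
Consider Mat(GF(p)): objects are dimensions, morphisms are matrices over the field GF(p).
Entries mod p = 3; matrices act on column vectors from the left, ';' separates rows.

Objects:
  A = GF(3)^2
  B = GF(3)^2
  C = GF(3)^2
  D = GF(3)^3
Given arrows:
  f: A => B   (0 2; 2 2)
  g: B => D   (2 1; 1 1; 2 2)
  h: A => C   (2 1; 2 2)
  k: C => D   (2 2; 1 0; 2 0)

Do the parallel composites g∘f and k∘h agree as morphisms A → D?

Path 1 = f;g:
  e0=[1,0] f=>[0,2] g=>[2,2,1]
  e1=[0,1] f=>[2,2] g=>[0,1,2]
  result₁ = (2 0; 2 1; 1 2)
Path 2 = h;k:
  e0=[1,0] h=>[2,2] k=>[2,2,1]
  e1=[0,1] h=>[1,2] k=>[0,1,2]
  result₂ = (2 0; 2 1; 1 2)
Equal? equal; square commutes

Answer: COMMUTES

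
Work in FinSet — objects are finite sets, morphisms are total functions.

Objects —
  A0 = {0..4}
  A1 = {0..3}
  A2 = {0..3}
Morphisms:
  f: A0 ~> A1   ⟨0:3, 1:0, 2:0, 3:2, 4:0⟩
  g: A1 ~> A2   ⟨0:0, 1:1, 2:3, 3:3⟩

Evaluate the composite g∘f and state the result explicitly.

  0 f~>3 g~>3
  1 f~>0 g~>0
  2 f~>0 g~>0
  3 f~>2 g~>3
  4 f~>0 g~>0
composite: ⟨0:3, 1:0, 2:0, 3:3, 4:0⟩

Answer: ⟨0:3, 1:0, 2:0, 3:3, 4:0⟩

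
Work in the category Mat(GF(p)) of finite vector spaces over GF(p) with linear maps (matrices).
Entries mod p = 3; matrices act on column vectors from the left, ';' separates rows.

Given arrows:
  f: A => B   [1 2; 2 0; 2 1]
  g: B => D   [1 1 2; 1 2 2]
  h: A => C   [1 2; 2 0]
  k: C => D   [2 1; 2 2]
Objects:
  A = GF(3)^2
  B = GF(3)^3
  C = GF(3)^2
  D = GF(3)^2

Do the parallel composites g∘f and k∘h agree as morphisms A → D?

Answer: COMMUTES

Trace:
1) trace f;g:
  e0=⟨1,0⟩ f=>⟨1,2,2⟩ g=>⟨1,0⟩
  e1=⟨0,1⟩ f=>⟨2,0,1⟩ g=>⟨1,1⟩
  result₁ = [1 1; 0 1]
2) trace h;k:
  e0=⟨1,0⟩ h=>⟨1,2⟩ k=>⟨1,0⟩
  e1=⟨0,1⟩ h=>⟨2,0⟩ k=>⟨1,1⟩
  result₂ = [1 1; 0 1]
Equal? YES — commutes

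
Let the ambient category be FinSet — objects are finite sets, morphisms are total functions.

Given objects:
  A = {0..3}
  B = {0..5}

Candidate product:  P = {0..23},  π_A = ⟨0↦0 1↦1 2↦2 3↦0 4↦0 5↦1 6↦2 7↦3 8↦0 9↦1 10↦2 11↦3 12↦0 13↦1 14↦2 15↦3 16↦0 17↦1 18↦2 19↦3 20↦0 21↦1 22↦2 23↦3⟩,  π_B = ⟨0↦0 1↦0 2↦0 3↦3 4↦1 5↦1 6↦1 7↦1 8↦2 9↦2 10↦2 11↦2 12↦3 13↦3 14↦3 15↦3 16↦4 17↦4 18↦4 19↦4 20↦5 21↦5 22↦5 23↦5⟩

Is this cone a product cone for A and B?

Answer: NOT A VALID PRODUCT — duplicate pair at indices 12,3

Trace:
|A|·|B| = 4·6 = 24;  |P| = 24
Check the pairing map k ↦ (π_A(k), π_B(k)):
  0 ↦ (0,0)
  1 ↦ (1,0)
  2 ↦ (2,0)
  3 ↦ (0,3)
  4 ↦ (0,1)
  5 ↦ (1,1)
  6 ↦ (2,1)
  7 ↦ (3,1)
  8 ↦ (0,2)
  9 ↦ (1,2)
  10 ↦ (2,2)
  11 ↦ (3,2)
  12 ↦ (0,3)  ✗ repeats pair of k=3
  13 ↦ (1,3)
  14 ↦ (2,3)
  15 ↦ (3,3)
  16 ↦ (0,4)
  17 ↦ (1,4)
  18 ↦ (2,4)
  19 ↦ (3,4)
  20 ↦ (0,5)
  21 ↦ (1,5)
  22 ↦ (2,5)
  23 ↦ (3,5)
distinct pairs in image: 23 / 24 needed
  → (0,3) hit at k=3 and k=12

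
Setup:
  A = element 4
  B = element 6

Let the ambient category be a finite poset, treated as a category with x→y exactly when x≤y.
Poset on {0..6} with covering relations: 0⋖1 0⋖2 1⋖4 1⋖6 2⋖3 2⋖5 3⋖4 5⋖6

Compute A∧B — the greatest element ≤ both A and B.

Common predecessors of 4,6: {0,1,2}
  maximal lower bounds 1 and 2 are incomparable: neither 1≤2 nor 2≤1
→ no greatest lower bound exists

Answer: NO MEET EXISTS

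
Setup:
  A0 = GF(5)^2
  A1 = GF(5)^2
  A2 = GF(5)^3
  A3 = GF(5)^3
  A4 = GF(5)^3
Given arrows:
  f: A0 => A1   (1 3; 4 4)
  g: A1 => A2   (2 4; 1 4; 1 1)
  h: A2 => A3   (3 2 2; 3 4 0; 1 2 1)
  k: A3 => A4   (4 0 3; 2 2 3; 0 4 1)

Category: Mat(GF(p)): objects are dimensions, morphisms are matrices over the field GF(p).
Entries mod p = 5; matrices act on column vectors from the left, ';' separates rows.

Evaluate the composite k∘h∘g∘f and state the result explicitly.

  e0=⟨1,0⟩ f=>⟨1,4⟩ g=>⟨3,2,0⟩ h=>⟨3,2,2⟩ k=>⟨3,1,0⟩
  e1=⟨0,1⟩ f=>⟨3,4⟩ g=>⟨2,4,2⟩ h=>⟨3,2,2⟩ k=>⟨3,1,0⟩
result: (3 3; 1 1; 0 0)

Answer: (3 3; 1 1; 0 0)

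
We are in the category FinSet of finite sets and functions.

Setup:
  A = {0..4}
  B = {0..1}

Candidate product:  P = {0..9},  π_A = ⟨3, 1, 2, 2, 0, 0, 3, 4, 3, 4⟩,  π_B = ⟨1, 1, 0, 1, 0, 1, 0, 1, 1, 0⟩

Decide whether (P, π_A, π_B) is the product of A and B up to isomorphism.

Answer: NOT A VALID PRODUCT — duplicate pair at indices 8,0

Work:
|A|·|B| = 5·2 = 10;  |P| = 10
Check the pairing map k ↦ (π_A(k), π_B(k)):
  0 -> (3,1)
  1 -> (1,1)
  2 -> (2,0)
  3 -> (2,1)
  4 -> (0,0)
  5 -> (0,1)
  6 -> (3,0)
  7 -> (4,1)
  8 -> (3,1)  ✗ repeats pair of k=0
  9 -> (4,0)
distinct pairs in image: 9 / 10 needed
  → (3,1) hit at k=0 and k=8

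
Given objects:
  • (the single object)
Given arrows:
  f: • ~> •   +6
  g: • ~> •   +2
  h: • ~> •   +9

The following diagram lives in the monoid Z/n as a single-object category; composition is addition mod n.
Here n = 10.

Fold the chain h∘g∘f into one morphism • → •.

Answer: +7

Derivation:
  0 +6≡6 +2≡8 +9≡7  (mod 10)
composite: +7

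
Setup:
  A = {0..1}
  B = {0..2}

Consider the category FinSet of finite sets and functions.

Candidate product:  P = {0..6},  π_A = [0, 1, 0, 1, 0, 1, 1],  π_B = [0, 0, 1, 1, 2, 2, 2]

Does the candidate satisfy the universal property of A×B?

Answer: NOT A VALID PRODUCT — |P|=7 ≠ |A|·|B|=6

Work:
|A|·|B| = 2·3 = 6;  |P| = 7
  → cardinalities differ; no bijection possible.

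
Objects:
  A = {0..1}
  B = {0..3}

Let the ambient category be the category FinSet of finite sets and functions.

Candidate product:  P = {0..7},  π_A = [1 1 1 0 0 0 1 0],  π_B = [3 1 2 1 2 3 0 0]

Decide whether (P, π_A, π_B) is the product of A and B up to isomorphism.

Answer: VALID PRODUCT

Derivation:
|A|·|B| = 2·4 = 8;  |P| = 8
Check the pairing map k ↦ (π_A(k), π_B(k)):
  0 ↦ (1,3)
  1 ↦ (1,1)
  2 ↦ (1,2)
  3 ↦ (0,1)
  4 ↦ (0,2)
  5 ↦ (0,3)
  6 ↦ (1,0)
  7 ↦ (0,0)
distinct pairs in image: 8 / 8 needed
  → bijection onto A×B; projections well-typed.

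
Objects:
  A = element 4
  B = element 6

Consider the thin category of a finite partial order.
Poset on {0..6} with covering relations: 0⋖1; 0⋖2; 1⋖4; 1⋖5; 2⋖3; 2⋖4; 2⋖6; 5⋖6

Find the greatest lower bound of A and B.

Common predecessors of 4,6: {0,1,2}
  maximal lower bounds 1 and 2 are incomparable: neither 1⊑2 nor 2⊑1
→ no greatest lower bound exists

Answer: NO MEET EXISTS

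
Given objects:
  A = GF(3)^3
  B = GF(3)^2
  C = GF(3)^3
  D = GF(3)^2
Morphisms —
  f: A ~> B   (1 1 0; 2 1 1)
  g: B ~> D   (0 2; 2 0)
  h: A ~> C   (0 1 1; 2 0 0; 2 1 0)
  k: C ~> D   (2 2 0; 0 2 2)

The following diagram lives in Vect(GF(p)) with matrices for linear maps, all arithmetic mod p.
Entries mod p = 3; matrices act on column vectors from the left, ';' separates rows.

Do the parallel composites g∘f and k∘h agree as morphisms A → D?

1) trace f;g:
  e0=⟨1,0,0⟩ f~>⟨1,2⟩ g~>⟨1,2⟩
  e1=⟨0,1,0⟩ f~>⟨1,1⟩ g~>⟨2,2⟩
  e2=⟨0,0,1⟩ f~>⟨0,1⟩ g~>⟨2,0⟩
  composite₁ = (1 2 2; 2 2 0)
2) trace h;k:
  e0=⟨1,0,0⟩ h~>⟨0,2,2⟩ k~>⟨1,2⟩
  e1=⟨0,1,0⟩ h~>⟨1,0,1⟩ k~>⟨2,2⟩
  e2=⟨0,0,1⟩ h~>⟨1,0,0⟩ k~>⟨2,0⟩
  composite₂ = (1 2 2; 2 2 0)
Equal? equal; square commutes

Answer: COMMUTES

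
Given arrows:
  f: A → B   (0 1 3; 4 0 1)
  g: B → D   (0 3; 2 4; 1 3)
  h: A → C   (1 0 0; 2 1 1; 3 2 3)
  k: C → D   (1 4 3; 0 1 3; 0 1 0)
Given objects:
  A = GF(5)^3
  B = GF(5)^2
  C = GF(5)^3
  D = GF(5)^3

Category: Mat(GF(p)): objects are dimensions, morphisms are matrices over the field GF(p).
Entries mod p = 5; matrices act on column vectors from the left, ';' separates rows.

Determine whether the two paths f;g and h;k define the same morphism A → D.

Answer: DOES NOT COMMUTE

Work:
1) trace f;g:
  e0=[1,0,0] f→[0,4] g→[2,1,2]
  e1=[0,1,0] f→[1,0] g→[0,2,1]
  e2=[0,0,1] f→[3,1] g→[3,0,1]
  ⟦path⟧₁ = (2 0 3; 1 2 0; 2 1 1)
2) trace h;k:
  e0=[1,0,0] h→[1,2,3] k→[3,1,2]
  e1=[0,1,0] h→[0,1,2] k→[0,2,1]
  e2=[0,0,1] h→[0,1,3] k→[3,0,1]
  ⟦path⟧₂ = (3 0 3; 1 2 0; 2 1 1)
Equal? differ; not commutative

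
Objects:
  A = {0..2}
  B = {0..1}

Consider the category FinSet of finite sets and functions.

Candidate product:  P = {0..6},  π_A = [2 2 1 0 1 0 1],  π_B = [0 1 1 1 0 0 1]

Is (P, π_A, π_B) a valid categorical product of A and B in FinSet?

Answer: NOT A VALID PRODUCT — |P|=7 ≠ |A|·|B|=6

Trace:
|A|·|B| = 3·2 = 6;  |P| = 7
  → cardinalities differ; no bijection possible.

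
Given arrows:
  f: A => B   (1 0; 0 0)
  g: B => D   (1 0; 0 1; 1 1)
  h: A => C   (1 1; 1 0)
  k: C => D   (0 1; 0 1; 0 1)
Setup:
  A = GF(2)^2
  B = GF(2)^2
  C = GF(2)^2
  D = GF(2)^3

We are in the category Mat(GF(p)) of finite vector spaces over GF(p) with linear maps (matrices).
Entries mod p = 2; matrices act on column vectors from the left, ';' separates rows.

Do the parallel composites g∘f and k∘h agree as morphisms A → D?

Path 1 = f;g:
  e0=(1,0) f=>(1,0) g=>(1,0,1)
  e1=(0,1) f=>(0,0) g=>(0,0,0)
  ⟦path⟧₁ = (1 0; 0 0; 1 0)
Path 2 = h;k:
  e0=(1,0) h=>(1,1) k=>(1,1,1)
  e1=(0,1) h=>(1,0) k=>(0,0,0)
  ⟦path⟧₂ = (1 0; 1 0; 1 0)
Equal? differ; not commutative

Answer: DOES NOT COMMUTE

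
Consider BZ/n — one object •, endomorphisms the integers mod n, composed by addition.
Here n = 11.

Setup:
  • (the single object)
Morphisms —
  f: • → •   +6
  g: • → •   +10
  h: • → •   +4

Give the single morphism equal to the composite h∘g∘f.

Answer: +9

Trace:
  0 +6≡6 +10≡5 +4≡9  (mod 11)
composite: +9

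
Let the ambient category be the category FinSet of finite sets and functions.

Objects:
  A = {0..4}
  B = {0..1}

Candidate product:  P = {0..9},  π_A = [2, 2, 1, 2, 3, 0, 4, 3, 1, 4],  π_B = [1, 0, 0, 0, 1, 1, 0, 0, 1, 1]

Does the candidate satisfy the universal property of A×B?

Answer: NOT A VALID PRODUCT — duplicate pair at indices 3,1

Work:
|A|·|B| = 5·2 = 10;  |P| = 10
Check the pairing map k ↦ (π_A(k), π_B(k)):
  0 ↦ (2,1)
  1 ↦ (2,0)
  2 ↦ (1,0)
  3 ↦ (2,0)  ✗ repeats pair of k=1
  4 ↦ (3,1)
  5 ↦ (0,1)
  6 ↦ (4,0)
  7 ↦ (3,0)
  8 ↦ (1,1)
  9 ↦ (4,1)
distinct pairs in image: 9 / 10 needed
  → (2,0) hit at k=1 and k=3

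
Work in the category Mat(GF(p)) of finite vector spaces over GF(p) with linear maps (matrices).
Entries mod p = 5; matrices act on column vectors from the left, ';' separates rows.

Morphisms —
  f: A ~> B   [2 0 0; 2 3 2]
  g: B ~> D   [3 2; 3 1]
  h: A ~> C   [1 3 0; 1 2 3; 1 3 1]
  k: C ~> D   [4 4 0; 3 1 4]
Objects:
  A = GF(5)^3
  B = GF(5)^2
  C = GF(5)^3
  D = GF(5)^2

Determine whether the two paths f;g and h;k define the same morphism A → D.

Path 1 = f;g:
  e0=[1,0,0] f~>[2,2] g~>[0,3]
  e1=[0,1,0] f~>[0,3] g~>[1,3]
  e2=[0,0,1] f~>[0,2] g~>[4,2]
  ⟦path⟧₁ = [0 1 4; 3 3 2]
Path 2 = h;k:
  e0=[1,0,0] h~>[1,1,1] k~>[3,3]
  e1=[0,1,0] h~>[3,2,3] k~>[0,3]
  e2=[0,0,1] h~>[0,3,1] k~>[2,2]
  ⟦path⟧₂ = [3 0 2; 3 3 2]
Equal? NO — does not commute

Answer: DOES NOT COMMUTE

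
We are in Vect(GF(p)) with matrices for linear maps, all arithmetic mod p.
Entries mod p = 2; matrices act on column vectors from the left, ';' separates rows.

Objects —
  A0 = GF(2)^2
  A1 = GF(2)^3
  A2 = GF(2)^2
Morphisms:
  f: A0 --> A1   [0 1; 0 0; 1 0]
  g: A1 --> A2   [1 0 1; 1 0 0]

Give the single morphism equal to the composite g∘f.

  e0=[1,0] f-->[0,0,1] g-->[1,0]
  e1=[0,1] f-->[1,0,0] g-->[1,1]
⟦path⟧: [1 1; 0 1]

Answer: [1 1; 0 1]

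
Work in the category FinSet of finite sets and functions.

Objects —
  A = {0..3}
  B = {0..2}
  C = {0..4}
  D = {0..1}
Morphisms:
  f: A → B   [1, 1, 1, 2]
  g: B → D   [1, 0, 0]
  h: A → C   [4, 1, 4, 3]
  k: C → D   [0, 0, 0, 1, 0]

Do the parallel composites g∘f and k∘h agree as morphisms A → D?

Answer: DOES NOT COMMUTE

Derivation:
Path 1 = f;g:
  0 f→1 g→0
  1 f→1 g→0
  2 f→1 g→0
  3 f→2 g→0
  ⟦path⟧₁ = [0, 0, 0, 0]
Path 2 = h;k:
  0 h→4 k→0
  1 h→1 k→0
  2 h→4 k→0
  3 h→3 k→1
  ⟦path⟧₂ = [0, 0, 0, 1]
Equal? NO — does not commute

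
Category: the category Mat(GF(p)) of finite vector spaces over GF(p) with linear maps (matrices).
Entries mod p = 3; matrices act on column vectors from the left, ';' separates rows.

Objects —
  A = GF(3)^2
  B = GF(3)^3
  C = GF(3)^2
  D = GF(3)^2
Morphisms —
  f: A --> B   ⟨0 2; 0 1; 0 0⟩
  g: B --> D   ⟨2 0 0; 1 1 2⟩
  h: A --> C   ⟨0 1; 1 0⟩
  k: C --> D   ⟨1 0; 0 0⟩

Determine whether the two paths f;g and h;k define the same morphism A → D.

Answer: COMMUTES

Derivation:
Path 1 = f;g:
  e0=[1,0] f-->[0,0,0] g-->[0,0]
  e1=[0,1] f-->[2,1,0] g-->[1,0]
  composite₁ = ⟨0 1; 0 0⟩
Path 2 = h;k:
  e0=[1,0] h-->[0,1] k-->[0,0]
  e1=[0,1] h-->[1,0] k-->[1,0]
  composite₂ = ⟨0 1; 0 0⟩
Equal? YES — commutes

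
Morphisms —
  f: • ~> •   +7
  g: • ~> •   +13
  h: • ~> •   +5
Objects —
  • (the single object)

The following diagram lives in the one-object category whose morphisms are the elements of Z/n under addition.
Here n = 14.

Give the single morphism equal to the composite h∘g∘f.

Answer: +11

Work:
  0 +7≡7 +13≡6 +5≡11  (mod 14)
result: +11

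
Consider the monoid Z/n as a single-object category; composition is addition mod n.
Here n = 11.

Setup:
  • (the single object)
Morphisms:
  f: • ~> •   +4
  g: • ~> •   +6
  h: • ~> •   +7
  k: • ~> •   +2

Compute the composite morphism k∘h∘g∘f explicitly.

  0 +4≡4 +6≡10 +7≡6 +2≡8  (mod 11)
composite: +8

Answer: +8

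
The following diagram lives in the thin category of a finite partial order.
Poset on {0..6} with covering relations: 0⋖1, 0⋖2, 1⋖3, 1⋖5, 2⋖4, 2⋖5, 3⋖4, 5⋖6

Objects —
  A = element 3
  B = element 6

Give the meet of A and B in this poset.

Answer: A∧B = 1

Work:
{x : x≤A ∧ x≤B} = {0,1}  (A=3, B=6)
  0 ≤ 1
  1 ≤ 1
glb = 1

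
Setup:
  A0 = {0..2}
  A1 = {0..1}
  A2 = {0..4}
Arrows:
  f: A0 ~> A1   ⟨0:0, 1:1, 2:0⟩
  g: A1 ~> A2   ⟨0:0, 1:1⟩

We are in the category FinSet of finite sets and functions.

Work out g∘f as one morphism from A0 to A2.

  0 f~>0 g~>0
  1 f~>1 g~>1
  2 f~>0 g~>0
result: ⟨0:0, 1:1, 2:0⟩

Answer: ⟨0:0, 1:1, 2:0⟩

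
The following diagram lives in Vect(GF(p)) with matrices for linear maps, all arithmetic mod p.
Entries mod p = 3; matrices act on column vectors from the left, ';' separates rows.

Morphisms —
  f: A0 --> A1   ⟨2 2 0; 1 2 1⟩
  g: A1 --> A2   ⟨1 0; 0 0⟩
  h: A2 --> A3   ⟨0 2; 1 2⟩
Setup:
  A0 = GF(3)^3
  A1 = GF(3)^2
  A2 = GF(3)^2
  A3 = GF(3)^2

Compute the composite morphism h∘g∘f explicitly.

  e0=(1,0,0) f-->(2,1) g-->(2,0) h-->(0,2)
  e1=(0,1,0) f-->(2,2) g-->(2,0) h-->(0,2)
  e2=(0,0,1) f-->(0,1) g-->(0,0) h-->(0,0)
result: ⟨0 0 0; 2 2 0⟩

Answer: ⟨0 0 0; 2 2 0⟩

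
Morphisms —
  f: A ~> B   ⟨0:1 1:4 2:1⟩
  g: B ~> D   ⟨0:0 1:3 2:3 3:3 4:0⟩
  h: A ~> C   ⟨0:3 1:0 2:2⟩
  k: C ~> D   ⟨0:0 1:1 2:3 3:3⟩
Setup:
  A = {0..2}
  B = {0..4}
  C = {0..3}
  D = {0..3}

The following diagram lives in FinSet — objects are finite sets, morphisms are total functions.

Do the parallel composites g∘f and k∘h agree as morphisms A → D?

1) trace f;g:
  0 f~>1 g~>3
  1 f~>4 g~>0
  2 f~>1 g~>3
  result₁ = ⟨0:3 1:0 2:3⟩
2) trace h;k:
  0 h~>3 k~>3
  1 h~>0 k~>0
  2 h~>2 k~>3
  result₂ = ⟨0:3 1:0 2:3⟩
Equal? equal; square commutes

Answer: COMMUTES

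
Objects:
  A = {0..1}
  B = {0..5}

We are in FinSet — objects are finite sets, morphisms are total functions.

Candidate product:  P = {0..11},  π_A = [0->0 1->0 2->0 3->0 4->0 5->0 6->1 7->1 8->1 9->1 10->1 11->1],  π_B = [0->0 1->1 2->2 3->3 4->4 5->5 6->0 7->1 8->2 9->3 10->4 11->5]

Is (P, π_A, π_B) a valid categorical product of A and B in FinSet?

Answer: VALID PRODUCT

Work:
|A|·|B| = 2·6 = 12;  |P| = 12
Check the pairing map k ↦ (π_A(k), π_B(k)):
  0 -> (0,0)
  1 -> (0,1)
  2 -> (0,2)
  3 -> (0,3)
  4 -> (0,4)
  5 -> (0,5)
  6 -> (1,0)
  7 -> (1,1)
  8 -> (1,2)
  9 -> (1,3)
  10 -> (1,4)
  11 -> (1,5)
distinct pairs in image: 12 / 12 needed
  → bijection onto A×B; projections well-typed.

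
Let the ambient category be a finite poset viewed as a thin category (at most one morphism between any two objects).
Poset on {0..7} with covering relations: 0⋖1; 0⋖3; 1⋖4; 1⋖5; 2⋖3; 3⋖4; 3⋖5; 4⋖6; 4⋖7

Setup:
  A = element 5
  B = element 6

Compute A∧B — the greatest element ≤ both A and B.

Common predecessors of 5,6: {0,1,2,3}
  maximal lower bounds 1 and 3 are incomparable: neither 1≤3 nor 3≤1
→ no greatest lower bound exists

Answer: NO MEET EXISTS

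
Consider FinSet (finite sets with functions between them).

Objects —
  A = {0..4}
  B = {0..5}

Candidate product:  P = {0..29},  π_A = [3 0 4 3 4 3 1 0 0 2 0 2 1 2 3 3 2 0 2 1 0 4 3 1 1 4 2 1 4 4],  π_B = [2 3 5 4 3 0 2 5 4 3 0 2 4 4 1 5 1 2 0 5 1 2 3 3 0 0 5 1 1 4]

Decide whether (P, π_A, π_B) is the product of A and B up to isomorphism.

|A|·|B| = 5·6 = 30;  |P| = 30
Check the pairing map k ↦ (π_A(k), π_B(k)):
  0 : (3,2)
  1 : (0,3)
  2 : (4,5)
  3 : (3,4)
  4 : (4,3)
  5 : (3,0)
  6 : (1,2)
  7 : (0,5)
  8 : (0,4)
  9 : (2,3)
  10 : (0,0)
  11 : (2,2)
  12 : (1,4)
  13 : (2,4)
  14 : (3,1)
  15 : (3,5)
  16 : (2,1)
  17 : (0,2)
  18 : (2,0)
  19 : (1,5)
  20 : (0,1)
  21 : (4,2)
  22 : (3,3)
  23 : (1,3)
  24 : (1,0)
  25 : (4,0)
  26 : (2,5)
  27 : (1,1)
  28 : (4,1)
  29 : (4,4)
distinct pairs in image: 30 / 30 needed
  → bijection onto A×B; projections well-typed.

Answer: VALID PRODUCT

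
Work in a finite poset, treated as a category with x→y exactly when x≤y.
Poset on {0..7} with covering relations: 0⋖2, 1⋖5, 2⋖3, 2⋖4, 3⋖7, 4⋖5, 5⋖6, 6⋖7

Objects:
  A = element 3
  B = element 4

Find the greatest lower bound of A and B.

Answer: A∧B = 2

Work:
Common predecessors of 3,4: {0,2}
  0 ⊑ 2
  2 ⊑ 2
glb = 2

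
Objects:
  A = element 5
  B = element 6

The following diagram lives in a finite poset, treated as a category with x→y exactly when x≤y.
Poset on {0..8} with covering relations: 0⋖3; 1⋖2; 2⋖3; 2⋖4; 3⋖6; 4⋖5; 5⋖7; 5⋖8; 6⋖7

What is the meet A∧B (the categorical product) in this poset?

Answer: A∧B = 2

Work:
Lower bounds of A=5 and B=6: {1,2}
  1 ≤ 2
  2 ≤ 2
glb = 2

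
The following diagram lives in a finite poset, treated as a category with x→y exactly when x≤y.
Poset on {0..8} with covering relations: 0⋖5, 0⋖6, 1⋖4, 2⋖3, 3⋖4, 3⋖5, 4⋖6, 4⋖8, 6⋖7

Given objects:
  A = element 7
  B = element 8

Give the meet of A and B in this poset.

Lower bounds of A=7 and B=8: {1,2,3,4}
  1 <= 4
  2 <= 4
  3 <= 4
  4 <= 4
glb = 4

Answer: A∧B = 4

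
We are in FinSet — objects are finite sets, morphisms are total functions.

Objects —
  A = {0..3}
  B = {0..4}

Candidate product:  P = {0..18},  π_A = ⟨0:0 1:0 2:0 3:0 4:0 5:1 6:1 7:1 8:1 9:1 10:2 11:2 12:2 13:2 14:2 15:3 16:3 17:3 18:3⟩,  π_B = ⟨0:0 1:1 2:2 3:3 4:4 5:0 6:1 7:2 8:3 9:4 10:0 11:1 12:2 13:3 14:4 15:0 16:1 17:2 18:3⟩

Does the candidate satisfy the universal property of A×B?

|A|·|B| = 4·5 = 20;  |P| = 19
  → cardinalities differ; no bijection possible.

Answer: NOT A VALID PRODUCT — |P|=19 ≠ |A|·|B|=20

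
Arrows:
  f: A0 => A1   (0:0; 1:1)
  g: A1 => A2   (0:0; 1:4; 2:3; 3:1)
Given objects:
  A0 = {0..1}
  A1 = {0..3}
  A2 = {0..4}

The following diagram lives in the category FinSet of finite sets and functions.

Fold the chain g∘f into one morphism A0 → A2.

  0 f=>0 g=>0
  1 f=>1 g=>4
⟦path⟧: (0:0; 1:4)

Answer: (0:0; 1:4)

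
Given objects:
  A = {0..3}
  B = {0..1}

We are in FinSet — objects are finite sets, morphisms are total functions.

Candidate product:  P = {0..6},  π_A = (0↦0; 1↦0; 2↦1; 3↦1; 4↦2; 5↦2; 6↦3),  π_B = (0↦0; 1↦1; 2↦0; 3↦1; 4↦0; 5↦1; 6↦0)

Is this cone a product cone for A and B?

|A|·|B| = 4·2 = 8;  |P| = 7
  → cardinalities differ; no bijection possible.

Answer: NOT A VALID PRODUCT — |P|=7 ≠ |A|·|B|=8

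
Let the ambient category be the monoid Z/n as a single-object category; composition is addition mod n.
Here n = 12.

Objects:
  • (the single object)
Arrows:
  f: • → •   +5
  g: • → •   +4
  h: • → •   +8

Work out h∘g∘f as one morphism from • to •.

  0 +5≡5 +4≡9 +8≡5  (mod 12)
⟦path⟧: +5

Answer: +5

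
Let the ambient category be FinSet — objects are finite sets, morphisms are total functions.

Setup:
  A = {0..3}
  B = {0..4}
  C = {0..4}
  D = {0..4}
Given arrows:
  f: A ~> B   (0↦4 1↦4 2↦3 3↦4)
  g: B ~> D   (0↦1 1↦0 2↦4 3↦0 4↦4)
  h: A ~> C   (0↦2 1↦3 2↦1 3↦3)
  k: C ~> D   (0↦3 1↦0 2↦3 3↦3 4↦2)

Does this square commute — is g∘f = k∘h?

Answer: DOES NOT COMMUTE

Derivation:
Path 1 = f;g:
  0 f~>4 g~>4
  1 f~>4 g~>4
  2 f~>3 g~>0
  3 f~>4 g~>4
  result₁ = (0↦4 1↦4 2↦0 3↦4)
Path 2 = h;k:
  0 h~>2 k~>3
  1 h~>3 k~>3
  2 h~>1 k~>0
  3 h~>3 k~>3
  result₂ = (0↦3 1↦3 2↦0 3↦3)
Equal? distinct morphisms ✗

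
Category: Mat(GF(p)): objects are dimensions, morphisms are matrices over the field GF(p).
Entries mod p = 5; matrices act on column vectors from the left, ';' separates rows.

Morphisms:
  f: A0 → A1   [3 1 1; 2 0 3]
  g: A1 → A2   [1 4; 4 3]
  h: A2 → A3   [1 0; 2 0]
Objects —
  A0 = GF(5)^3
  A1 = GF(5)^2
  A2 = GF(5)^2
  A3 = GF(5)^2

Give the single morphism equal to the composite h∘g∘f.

  e0=[1,0,0] f→[3,2] g→[1,3] h→[1,2]
  e1=[0,1,0] f→[1,0] g→[1,4] h→[1,2]
  e2=[0,0,1] f→[1,3] g→[3,3] h→[3,1]
composite: [1 1 3; 2 2 1]

Answer: [1 1 3; 2 2 1]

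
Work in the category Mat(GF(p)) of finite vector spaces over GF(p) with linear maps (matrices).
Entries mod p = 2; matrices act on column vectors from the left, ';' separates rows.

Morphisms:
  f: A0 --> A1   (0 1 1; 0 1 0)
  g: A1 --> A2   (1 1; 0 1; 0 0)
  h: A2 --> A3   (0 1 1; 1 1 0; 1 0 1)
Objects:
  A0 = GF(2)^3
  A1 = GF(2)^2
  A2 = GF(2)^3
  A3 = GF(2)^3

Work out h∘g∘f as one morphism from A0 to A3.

  e0=⟨1,0,0⟩ f-->⟨0,0⟩ g-->⟨0,0,0⟩ h-->⟨0,0,0⟩
  e1=⟨0,1,0⟩ f-->⟨1,1⟩ g-->⟨0,1,0⟩ h-->⟨1,1,0⟩
  e2=⟨0,0,1⟩ f-->⟨1,0⟩ g-->⟨1,0,0⟩ h-->⟨0,1,1⟩
⟦path⟧: (0 1 0; 0 1 1; 0 0 1)

Answer: (0 1 0; 0 1 1; 0 0 1)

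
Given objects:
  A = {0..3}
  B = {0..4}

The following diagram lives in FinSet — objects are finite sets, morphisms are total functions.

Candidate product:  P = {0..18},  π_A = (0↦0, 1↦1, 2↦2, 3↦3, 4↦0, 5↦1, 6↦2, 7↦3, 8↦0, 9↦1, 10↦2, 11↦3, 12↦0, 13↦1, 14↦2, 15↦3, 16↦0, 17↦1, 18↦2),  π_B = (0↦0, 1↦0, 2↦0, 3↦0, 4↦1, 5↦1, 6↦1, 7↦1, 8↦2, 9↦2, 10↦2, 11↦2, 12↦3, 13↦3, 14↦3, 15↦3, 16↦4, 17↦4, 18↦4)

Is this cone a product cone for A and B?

|A|·|B| = 4·5 = 20;  |P| = 19
  → cardinalities differ; no bijection possible.

Answer: NOT A VALID PRODUCT — |P|=19 ≠ |A|·|B|=20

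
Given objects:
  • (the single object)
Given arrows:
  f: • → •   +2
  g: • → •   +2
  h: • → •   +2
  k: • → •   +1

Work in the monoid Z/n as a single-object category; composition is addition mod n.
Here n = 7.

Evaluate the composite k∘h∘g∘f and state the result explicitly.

Answer: +0

Derivation:
  0 +2≡2 +2≡4 +2≡6 +1≡0  (mod 7)
⟦path⟧: +0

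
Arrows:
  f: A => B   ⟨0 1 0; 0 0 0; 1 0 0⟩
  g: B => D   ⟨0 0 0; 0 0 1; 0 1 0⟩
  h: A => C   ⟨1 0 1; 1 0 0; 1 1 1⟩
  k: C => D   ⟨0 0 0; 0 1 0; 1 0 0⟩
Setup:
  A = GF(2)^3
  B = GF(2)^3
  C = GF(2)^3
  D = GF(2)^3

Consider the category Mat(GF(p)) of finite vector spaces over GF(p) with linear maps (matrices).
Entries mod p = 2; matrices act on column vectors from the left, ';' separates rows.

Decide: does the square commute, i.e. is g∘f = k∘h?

1) trace f;g:
  e0=(1,0,0) f=>(0,0,1) g=>(0,1,0)
  e1=(0,1,0) f=>(1,0,0) g=>(0,0,0)
  e2=(0,0,1) f=>(0,0,0) g=>(0,0,0)
  composite₁ = ⟨0 0 0; 1 0 0; 0 0 0⟩
2) trace h;k:
  e0=(1,0,0) h=>(1,1,1) k=>(0,1,1)
  e1=(0,1,0) h=>(0,0,1) k=>(0,0,0)
  e2=(0,0,1) h=>(1,0,1) k=>(0,0,1)
  composite₂ = ⟨0 0 0; 1 0 0; 1 0 1⟩
Equal? differ; not commutative

Answer: DOES NOT COMMUTE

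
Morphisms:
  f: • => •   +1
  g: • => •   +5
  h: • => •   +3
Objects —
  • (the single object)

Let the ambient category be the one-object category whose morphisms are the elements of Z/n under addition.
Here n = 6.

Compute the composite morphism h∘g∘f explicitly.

  0 +1≡1 +5≡0 +3≡3  (mod 6)
result: +3

Answer: +3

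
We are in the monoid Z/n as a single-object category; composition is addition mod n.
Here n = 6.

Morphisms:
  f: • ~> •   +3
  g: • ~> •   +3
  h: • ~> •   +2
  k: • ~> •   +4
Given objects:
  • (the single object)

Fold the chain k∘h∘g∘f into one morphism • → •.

  0 +3≡3 +3≡0 +2≡2 +4≡0  (mod 6)
composite: +0

Answer: +0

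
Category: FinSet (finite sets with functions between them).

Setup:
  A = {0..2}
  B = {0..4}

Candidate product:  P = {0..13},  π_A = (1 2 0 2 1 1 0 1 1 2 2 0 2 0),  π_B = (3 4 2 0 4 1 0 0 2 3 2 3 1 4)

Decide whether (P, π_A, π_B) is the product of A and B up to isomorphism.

Answer: NOT A VALID PRODUCT — |P|=14 ≠ |A|·|B|=15

Derivation:
|A|·|B| = 3·5 = 15;  |P| = 14
  → cardinalities differ; no bijection possible.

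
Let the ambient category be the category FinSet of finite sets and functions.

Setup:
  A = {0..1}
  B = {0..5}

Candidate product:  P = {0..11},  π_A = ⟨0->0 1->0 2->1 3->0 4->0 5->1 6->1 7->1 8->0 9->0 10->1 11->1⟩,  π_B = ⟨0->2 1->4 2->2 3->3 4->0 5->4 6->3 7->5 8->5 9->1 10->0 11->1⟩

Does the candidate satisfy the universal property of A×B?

|A|·|B| = 2·6 = 12;  |P| = 12
Check the pairing map k ↦ (π_A(k), π_B(k)):
  0 -> (0,2)
  1 -> (0,4)
  2 -> (1,2)
  3 -> (0,3)
  4 -> (0,0)
  5 -> (1,4)
  6 -> (1,3)
  7 -> (1,5)
  8 -> (0,5)
  9 -> (0,1)
  10 -> (1,0)
  11 -> (1,1)
distinct pairs in image: 12 / 12 needed
  → bijection onto A×B; projections well-typed.

Answer: VALID PRODUCT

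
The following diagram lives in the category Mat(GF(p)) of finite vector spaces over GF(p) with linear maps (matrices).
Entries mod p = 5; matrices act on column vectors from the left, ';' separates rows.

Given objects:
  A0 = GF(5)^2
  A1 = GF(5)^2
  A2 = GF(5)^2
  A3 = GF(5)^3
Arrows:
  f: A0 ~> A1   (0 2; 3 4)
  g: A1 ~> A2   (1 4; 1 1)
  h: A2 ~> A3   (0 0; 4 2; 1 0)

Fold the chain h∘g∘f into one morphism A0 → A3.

  e0=[1,0] f~>[0,3] g~>[2,3] h~>[0,4,2]
  e1=[0,1] f~>[2,4] g~>[3,1] h~>[0,4,3]
composite: (0 0; 4 4; 2 3)

Answer: (0 0; 4 4; 2 3)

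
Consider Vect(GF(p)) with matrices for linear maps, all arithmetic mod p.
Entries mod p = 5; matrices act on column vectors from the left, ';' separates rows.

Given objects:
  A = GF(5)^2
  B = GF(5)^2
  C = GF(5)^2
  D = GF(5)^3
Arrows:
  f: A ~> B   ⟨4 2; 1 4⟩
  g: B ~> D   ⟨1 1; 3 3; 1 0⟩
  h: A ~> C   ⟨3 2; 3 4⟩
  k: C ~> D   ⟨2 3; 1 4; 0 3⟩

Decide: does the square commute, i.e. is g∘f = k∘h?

1) trace f;g:
  e0=⟨1,0⟩ f~>⟨4,1⟩ g~>⟨0,0,4⟩
  e1=⟨0,1⟩ f~>⟨2,4⟩ g~>⟨1,3,2⟩
  result₁ = ⟨0 1; 0 3; 4 2⟩
2) trace h;k:
  e0=⟨1,0⟩ h~>⟨3,3⟩ k~>⟨0,0,4⟩
  e1=⟨0,1⟩ h~>⟨2,4⟩ k~>⟨1,3,2⟩
  result₂ = ⟨0 1; 0 3; 4 2⟩
Equal? YES — commutes

Answer: COMMUTES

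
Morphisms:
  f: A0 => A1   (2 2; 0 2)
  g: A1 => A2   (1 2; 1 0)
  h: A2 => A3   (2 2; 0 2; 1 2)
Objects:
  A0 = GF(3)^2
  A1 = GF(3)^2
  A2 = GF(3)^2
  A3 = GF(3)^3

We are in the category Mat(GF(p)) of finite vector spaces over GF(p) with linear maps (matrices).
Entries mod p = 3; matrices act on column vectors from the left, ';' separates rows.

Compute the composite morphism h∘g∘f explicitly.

  e0=[1,0] f=>[2,0] g=>[2,2] h=>[2,1,0]
  e1=[0,1] f=>[2,2] g=>[0,2] h=>[1,1,1]
⟦path⟧: (2 1; 1 1; 0 1)

Answer: (2 1; 1 1; 0 1)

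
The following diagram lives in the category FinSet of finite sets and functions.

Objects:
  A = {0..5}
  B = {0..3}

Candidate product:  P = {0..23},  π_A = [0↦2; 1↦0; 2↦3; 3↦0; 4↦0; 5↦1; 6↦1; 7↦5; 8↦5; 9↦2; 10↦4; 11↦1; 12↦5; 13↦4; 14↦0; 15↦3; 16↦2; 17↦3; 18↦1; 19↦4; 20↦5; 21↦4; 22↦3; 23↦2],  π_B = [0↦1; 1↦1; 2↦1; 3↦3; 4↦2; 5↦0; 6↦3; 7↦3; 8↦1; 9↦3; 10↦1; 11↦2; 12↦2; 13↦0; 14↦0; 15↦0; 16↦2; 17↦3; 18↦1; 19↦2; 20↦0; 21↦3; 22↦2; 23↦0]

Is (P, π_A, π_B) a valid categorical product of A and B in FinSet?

|A|·|B| = 6·4 = 24;  |P| = 24
Check the pairing map k ↦ (π_A(k), π_B(k)):
  0 ↦ (2,1)
  1 ↦ (0,1)
  2 ↦ (3,1)
  3 ↦ (0,3)
  4 ↦ (0,2)
  5 ↦ (1,0)
  6 ↦ (1,3)
  7 ↦ (5,3)
  8 ↦ (5,1)
  9 ↦ (2,3)
  10 ↦ (4,1)
  11 ↦ (1,2)
  12 ↦ (5,2)
  13 ↦ (4,0)
  14 ↦ (0,0)
  15 ↦ (3,0)
  16 ↦ (2,2)
  17 ↦ (3,3)
  18 ↦ (1,1)
  19 ↦ (4,2)
  20 ↦ (5,0)
  21 ↦ (4,3)
  22 ↦ (3,2)
  23 ↦ (2,0)
distinct pairs in image: 24 / 24 needed
  → bijection onto A×B; projections well-typed.

Answer: VALID PRODUCT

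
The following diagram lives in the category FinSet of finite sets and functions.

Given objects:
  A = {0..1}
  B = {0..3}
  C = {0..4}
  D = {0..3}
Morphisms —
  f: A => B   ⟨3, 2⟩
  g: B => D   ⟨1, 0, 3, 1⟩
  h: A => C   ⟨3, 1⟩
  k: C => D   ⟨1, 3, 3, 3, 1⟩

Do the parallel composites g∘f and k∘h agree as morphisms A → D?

Path 1 = f;g:
  0 f=>3 g=>1
  1 f=>2 g=>3
  result₁ = ⟨1, 3⟩
Path 2 = h;k:
  0 h=>3 k=>3
  1 h=>1 k=>3
  result₂ = ⟨3, 3⟩
Equal? NO — does not commute

Answer: DOES NOT COMMUTE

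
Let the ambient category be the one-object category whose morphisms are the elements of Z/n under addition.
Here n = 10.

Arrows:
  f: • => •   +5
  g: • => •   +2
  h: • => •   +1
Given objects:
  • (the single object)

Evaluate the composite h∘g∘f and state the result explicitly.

  0 +5≡5 +2≡7 +1≡8  (mod 10)
⟦path⟧: +8

Answer: +8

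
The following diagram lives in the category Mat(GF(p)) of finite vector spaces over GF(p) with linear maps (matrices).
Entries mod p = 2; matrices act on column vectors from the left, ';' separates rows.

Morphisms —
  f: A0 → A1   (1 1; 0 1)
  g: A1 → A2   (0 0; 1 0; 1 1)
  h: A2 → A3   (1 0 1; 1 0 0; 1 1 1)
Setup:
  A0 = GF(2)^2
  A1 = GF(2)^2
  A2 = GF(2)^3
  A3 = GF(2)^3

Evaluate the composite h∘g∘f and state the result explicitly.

  e0=(1,0) f→(1,0) g→(0,1,1) h→(1,0,0)
  e1=(0,1) f→(1,1) g→(0,1,0) h→(0,0,1)
⟦path⟧: (1 0; 0 0; 0 1)

Answer: (1 0; 0 0; 0 1)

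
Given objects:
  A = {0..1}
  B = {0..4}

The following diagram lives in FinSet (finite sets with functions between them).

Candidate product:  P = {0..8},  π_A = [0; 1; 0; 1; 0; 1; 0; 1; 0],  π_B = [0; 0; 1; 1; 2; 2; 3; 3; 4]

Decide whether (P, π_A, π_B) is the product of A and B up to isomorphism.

Answer: NOT A VALID PRODUCT — |P|=9 ≠ |A|·|B|=10

Derivation:
|A|·|B| = 2·5 = 10;  |P| = 9
  → cardinalities differ; no bijection possible.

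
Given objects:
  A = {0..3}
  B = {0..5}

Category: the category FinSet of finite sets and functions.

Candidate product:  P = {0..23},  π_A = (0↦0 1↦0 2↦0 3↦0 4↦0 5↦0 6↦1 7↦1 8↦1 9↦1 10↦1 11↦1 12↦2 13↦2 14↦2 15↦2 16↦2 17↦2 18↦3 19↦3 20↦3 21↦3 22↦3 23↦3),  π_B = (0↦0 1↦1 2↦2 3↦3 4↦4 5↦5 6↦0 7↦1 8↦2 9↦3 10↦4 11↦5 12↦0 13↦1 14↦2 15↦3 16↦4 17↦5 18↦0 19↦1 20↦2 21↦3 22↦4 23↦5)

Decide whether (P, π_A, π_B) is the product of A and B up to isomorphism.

Answer: VALID PRODUCT

Work:
|A|·|B| = 4·6 = 24;  |P| = 24
Check the pairing map k ↦ (π_A(k), π_B(k)):
  0 ↦ (0,0)
  1 ↦ (0,1)
  2 ↦ (0,2)
  3 ↦ (0,3)
  4 ↦ (0,4)
  5 ↦ (0,5)
  6 ↦ (1,0)
  7 ↦ (1,1)
  8 ↦ (1,2)
  9 ↦ (1,3)
  10 ↦ (1,4)
  11 ↦ (1,5)
  12 ↦ (2,0)
  13 ↦ (2,1)
  14 ↦ (2,2)
  15 ↦ (2,3)
  16 ↦ (2,4)
  17 ↦ (2,5)
  18 ↦ (3,0)
  19 ↦ (3,1)
  20 ↦ (3,2)
  21 ↦ (3,3)
  22 ↦ (3,4)
  23 ↦ (3,5)
distinct pairs in image: 24 / 24 needed
  → bijection onto A×B; projections well-typed.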